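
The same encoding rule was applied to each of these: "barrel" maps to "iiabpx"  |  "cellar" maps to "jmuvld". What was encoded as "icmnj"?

Each letter shifts forward by (position + 7), i.e. 7, 8, 9, … — the shift grows by one for each successive letter.
Undoing it on icmnj: i−7=b, c−8=u, m−9=d, n−10=d, j−11=y.

buddy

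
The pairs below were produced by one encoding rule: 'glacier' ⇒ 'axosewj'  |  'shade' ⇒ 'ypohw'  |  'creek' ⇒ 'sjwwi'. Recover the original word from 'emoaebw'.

imagine

g(6)→a(0) and l(11)→x(23) fit y≡15x+14 (mod 26); the inverse of 15 mod 26 is 7. This is an affine cipher: with a=0,…,z=25, each position x becomes (15x+14) mod 26.
Undoing it on emoaebw: e(4)→7·(4−14)≡8=i; m(12)→7·(12−14)≡12=m; o(14)→7·(14−14)≡0=a; a(0)→7·(0−14)≡6=g; e(4)→7·(4−14)≡8=i; b(1)→7·(1−14)≡13=n; w(22)→7·(22−14)≡4=e (all mod 26).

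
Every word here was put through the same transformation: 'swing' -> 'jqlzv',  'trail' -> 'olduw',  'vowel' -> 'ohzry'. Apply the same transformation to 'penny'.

bqqhs

Two steps: reverse the string, then apply a Caesar shift of +3.
On penny: reverse → ynnep; then shift: y+3=b, n+3=q, n+3=q, e+3=h, p+3=s.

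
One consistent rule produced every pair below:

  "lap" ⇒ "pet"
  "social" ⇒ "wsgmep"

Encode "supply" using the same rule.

wyttpc

Compare letters: l→p is +4, a→e is +4, p→t is +4 — a constant shift. This is a Caesar cipher with shift 4.
Applying it to supply: s+4=w, u+4=y, p+4=t, p+4=t, l+4=p, y+4=c.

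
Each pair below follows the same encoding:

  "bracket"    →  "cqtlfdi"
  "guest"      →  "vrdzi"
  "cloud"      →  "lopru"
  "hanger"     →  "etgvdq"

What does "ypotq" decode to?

polar

Treating letters as 0–25, the rule is x ↦ 9x + 19 (mod 26).
Reversing it on ypotq: y(24)→3·(24−19)≡15=p; p(15)→3·(15−19)≡14=o; o(14)→3·(14−19)≡11=l; t(19)→3·(19−19)≡0=a; q(16)→3·(16−19)≡17=r (all mod 26).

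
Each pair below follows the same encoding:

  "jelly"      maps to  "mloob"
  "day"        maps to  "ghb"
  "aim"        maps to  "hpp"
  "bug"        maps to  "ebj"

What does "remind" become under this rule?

ulppqg

The shift depends on letter class: consonant j→m is +3, but vowel e→l is +7. Two shifts are in play — +7 for a/e/i/o/u, +3 for every other letter.
For remind: r(cons)+3=u, e(vowel)+7=l, m(cons)+3=p, i(vowel)+7=p, n(cons)+3=q, d(cons)+3=g.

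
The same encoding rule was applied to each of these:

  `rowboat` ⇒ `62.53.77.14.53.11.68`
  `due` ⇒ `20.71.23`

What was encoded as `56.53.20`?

pod

r(#18)→62 and o(#15)→53: differences scale by 3, so n = 3·pos + 8. The formula is n = 3×(alphabet index, a=1) + 8.
Reversing it on 56.53.20: 56→(56−8)÷3=16=p, 53→(53−8)÷3=15=o, 20→(20−8)÷3=4=d.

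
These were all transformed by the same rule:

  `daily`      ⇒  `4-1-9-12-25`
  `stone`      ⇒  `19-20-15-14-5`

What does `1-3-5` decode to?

ace

d is letter #4 and maps to 4: an offset of 0. Each letter is replaced by its alphabet position (a=1, b=2, …, z=26).
Undoing it on 1-3-5: 1=a, 3=c, 5=e.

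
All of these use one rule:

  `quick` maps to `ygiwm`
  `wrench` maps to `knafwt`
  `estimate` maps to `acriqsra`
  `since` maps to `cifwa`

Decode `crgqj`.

stump

q(16)→y(24) and u(20)→g(6) fit y≡15x+18 (mod 26); the inverse of 15 mod 26 is 7. Treating letters as 0–25, the rule is x ↦ 15x + 18 (mod 26).
Reversing it on crgqj: c(2)→7·(2−18)≡18=s; r(17)→7·(17−18)≡19=t; g(6)→7·(6−18)≡20=u; q(16)→7·(16−18)≡12=m; j(9)→7·(9−18)≡15=p (all mod 26).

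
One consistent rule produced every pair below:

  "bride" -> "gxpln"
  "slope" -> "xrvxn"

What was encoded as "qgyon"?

large

In bride: b→g is +5, r→x is +6, i→p is +7, d→l is +8 — the shift increases by 1 each position. Each letter shifts forward by (position + 5), i.e. 5, 6, 7, … — the shift grows by one for each successive letter.
Undoing it on qgyon: q−5=l, g−6=a, y−7=r, o−8=g, n−9=e.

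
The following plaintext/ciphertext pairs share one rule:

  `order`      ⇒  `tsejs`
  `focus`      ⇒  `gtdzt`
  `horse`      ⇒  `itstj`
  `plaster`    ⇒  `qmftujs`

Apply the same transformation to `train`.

usfno

Vowels shift forward by 5 and consonants shift forward by 1.
For train: t(cons)+1=u, r(cons)+1=s, a(vowel)+5=f, i(vowel)+5=n, n(cons)+1=o.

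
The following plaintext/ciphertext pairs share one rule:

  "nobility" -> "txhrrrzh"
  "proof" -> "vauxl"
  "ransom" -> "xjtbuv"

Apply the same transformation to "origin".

uaopow

Shifts by position in nobility: pos 0: n→t (+6), pos 1: o→x (+9), pos 2: b→h (+6), pos 3: i→r (+9) — repeating every 2. The shifts repeat in a cycle of length 2: positions 0,1,… shift by +6, +9, then the pattern repeats.
On origin: o+6=u, r+9=a, i+6=o, g+9=p, i+6=o, n+9=w.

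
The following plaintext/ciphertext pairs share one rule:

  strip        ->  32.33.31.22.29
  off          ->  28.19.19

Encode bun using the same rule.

s is letter #19 and maps to 32: an offset of 13. The number is (letter's place in the alphabet, a=1) + 13.
Applying it to bun: b=2→15, u=21→34, n=14→27.

15.34.27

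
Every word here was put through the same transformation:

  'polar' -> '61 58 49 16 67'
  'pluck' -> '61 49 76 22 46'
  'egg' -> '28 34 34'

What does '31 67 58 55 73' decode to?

With a=1..z=26, the number is 3·pos + 13.
Reversing it on 31 67 58 55 73: 31→(31−13)÷3=6=f, 67→(67−13)÷3=18=r, 58→(58−13)÷3=15=o, 55→(55−13)÷3=14=n, 73→(73−13)÷3=20=t.

front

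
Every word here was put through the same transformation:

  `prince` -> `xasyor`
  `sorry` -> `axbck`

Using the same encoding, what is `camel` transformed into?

kjwpx

In prince: p→x is +8, r→a is +9, i→s is +10, n→y is +11 — the shift increases by 1 each position. Each letter shifts forward by (position + 8), i.e. 8, 9, 10, … — the shift grows by one for each successive letter.
Applying it to camel: c+8=k, a+9=j, m+10=w, e+11=p, l+12=x.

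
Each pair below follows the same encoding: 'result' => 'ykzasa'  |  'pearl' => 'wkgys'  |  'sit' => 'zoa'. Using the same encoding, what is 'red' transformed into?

ykk

Vowels shift forward by 6 and consonants shift forward by 7.
On red: r(cons)+7=y, e(vowel)+6=k, d(cons)+7=k.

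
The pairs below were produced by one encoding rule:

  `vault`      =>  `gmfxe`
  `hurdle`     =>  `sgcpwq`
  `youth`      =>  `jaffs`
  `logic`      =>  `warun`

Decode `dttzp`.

shine

Shifts by position in vault: pos 0: v→g (+11), pos 1: a→m (+12), pos 2: u→f (+11), pos 3: l→x (+12) — repeating every 2. It's a Vigenère-style cipher with numeric key [11,12]: position i shifts by key[i mod 2].
Undoing it on dttzp: d−11=s, t−12=h, t−11=i, z−12=n, p−11=e.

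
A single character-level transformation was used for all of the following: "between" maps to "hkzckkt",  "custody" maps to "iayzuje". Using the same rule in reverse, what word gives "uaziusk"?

outcome

Compare letters: b→h is +6, e→k is +6, t→z is +6 — a constant shift. It's a constant shift of +6 (ROT6).
Decoding uaziusk: u−6=o, a−6=u, z−6=t, i−6=c, u−6=o, s−6=m, k−6=e.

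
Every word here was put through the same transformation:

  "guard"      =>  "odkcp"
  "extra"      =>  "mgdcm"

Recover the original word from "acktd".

stair

In guard: g→o is +8, u→d is +9, a→k is +10, r→c is +11 — the shift increases by 1 each position. Each letter shifts forward by (position + 8), i.e. 8, 9, 10, … — the shift grows by one for each successive letter.
Decoding acktd: a−8=s, c−9=t, k−10=a, t−11=i, d−12=r.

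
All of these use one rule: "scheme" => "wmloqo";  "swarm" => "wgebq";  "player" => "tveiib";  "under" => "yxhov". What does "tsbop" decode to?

A repeating key of period 2 is used — shifts +4, +10 over and over.
Undoing it on tsbop: t−4=p, s−10=i, b−4=x, o−10=e, p−4=l.

pixel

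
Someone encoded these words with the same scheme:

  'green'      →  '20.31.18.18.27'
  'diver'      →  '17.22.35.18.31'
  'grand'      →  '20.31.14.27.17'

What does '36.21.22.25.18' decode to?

while

Each letter is replaced by its alphabet position (a=1..z=26) + 13.
Undoing it on 36.21.22.25.18: 36→(36−13)÷1=23=w, 21→(21−13)÷1=8=h, 22→(22−13)÷1=9=i, 25→(25−13)÷1=12=l, 18→(18−13)÷1=5=e.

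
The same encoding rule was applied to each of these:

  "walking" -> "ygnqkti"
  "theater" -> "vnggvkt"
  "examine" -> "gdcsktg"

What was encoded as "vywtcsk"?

The shifts repeat in a cycle of length 2: positions 0,1,… shift by +2, +6, then the pattern repeats.
Undoing it on vywtcsk: v−2=t, y−6=s, w−2=u, t−6=n, c−2=a, s−6=m, k−2=i.

tsunami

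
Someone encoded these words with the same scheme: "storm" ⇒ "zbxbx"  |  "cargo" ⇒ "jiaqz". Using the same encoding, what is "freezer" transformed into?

mznokqe

In storm: s→z is +7, t→b is +8, o→x is +9, r→b is +10 — the shift increases by 1 each position. Each letter shifts forward by (position + 7), i.e. 7, 8, 9, … — the shift grows by one for each successive letter.
On freezer: f+7=m, r+8=z, e+9=n, e+10=o, z+11=k, e+12=q, r+13=e.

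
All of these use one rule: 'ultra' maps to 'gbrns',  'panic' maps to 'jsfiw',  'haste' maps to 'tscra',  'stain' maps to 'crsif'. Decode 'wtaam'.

Treating letters as 0–25, the rule is x ↦ 15x + 18 (mod 26).
Undoing it on wtaam: w(22)→7·(22−18)≡2=c; t(19)→7·(19−18)≡7=h; a(0)→7·(0−18)≡4=e; a(0)→7·(0−18)≡4=e; m(12)→7·(12−18)≡10=k (all mod 26).

cheek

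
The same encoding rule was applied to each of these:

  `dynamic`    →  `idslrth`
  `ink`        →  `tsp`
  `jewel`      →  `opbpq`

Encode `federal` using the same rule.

kpipwlq

Two shifts are in play — +11 for a/e/i/o/u, +5 for every other letter.
Applying it to federal: f(cons)+5=k, e(vowel)+11=p, d(cons)+5=i, e(vowel)+11=p, r(cons)+5=w, a(vowel)+11=l, l(cons)+5=q.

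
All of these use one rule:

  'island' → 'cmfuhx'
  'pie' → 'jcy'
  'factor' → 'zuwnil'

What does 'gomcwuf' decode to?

musical

Each letter is shifted forward by 20 in the alphabet (a Caesar shift of +20).
Undoing it on gomcwuf: g−20=m, o−20=u, m−20=s, c−20=i, w−20=c, u−20=a, f−20=l.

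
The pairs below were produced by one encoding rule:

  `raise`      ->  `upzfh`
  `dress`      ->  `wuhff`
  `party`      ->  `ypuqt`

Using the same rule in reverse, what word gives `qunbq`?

This is an affine cipher: with a=0,…,z=25, each position x becomes (11x+15) mod 26.
Undoing it on qunbq: q(16)→19·(16−15)≡19=t; u(20)→19·(20−15)≡17=r; n(13)→19·(13−15)≡14=o; b(1)→19·(1−15)≡20=u; q(16)→19·(16−15)≡19=t (all mod 26).

trout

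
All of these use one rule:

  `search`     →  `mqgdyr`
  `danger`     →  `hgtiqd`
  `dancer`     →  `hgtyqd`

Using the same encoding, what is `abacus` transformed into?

s(18)→m(12) and e(4)→q(16) fit y≡9x+6 (mod 26); the inverse of 9 mod 26 is 3. This is an affine cipher: with a=0,…,z=25, each position x becomes (9x+6) mod 26.
For abacus: a(0)→9·0+6≡6=g; b(1)→9·1+6≡15=p; a(0)→9·0+6≡6=g; c(2)→9·2+6≡24=y; u(20)→9·20+6≡4=e; s(18)→9·18+6≡12=m (all mod 26).

gpgyem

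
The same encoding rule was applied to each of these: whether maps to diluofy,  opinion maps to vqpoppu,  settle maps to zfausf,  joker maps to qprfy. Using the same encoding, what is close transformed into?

Shifts by position in whether: pos 0: w→d (+7), pos 1: h→i (+1), pos 2: e→l (+7), pos 3: t→u (+1) — repeating every 2. A repeating key of period 2 is used — shifts +7, +1 over and over.
Applying it to close: c+7=j, l+1=m, o+7=v, s+1=t, e+7=l.

jmvtl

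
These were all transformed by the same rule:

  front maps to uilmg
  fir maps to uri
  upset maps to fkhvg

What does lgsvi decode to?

other

Letters are reflected about the middle of the alphabet (position → 25−position): Atbash.
Decoding lgsvi: l↔o, g↔t, s↔h, v↔e, i↔r.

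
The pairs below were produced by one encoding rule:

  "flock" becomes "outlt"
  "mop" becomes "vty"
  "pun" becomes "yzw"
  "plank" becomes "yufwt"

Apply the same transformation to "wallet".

ffuujc

The shift depends on letter class: consonant f→o is +9, but vowel o→t is +5. Vowels shift forward by 5 and consonants shift forward by 9.
On wallet: w(cons)+9=f, a(vowel)+5=f, l(cons)+9=u, l(cons)+9=u, e(vowel)+5=j, t(cons)+9=c.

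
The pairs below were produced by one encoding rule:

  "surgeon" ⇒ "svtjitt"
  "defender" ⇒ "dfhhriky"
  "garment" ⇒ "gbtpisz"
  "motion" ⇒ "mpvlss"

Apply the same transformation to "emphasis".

The shift increases by 1 at each position, starting from +0: 0, 1, 2, ….
For emphasis: e+0=e, m+1=n, p+2=r, h+3=k, a+4=e, s+5=x, i+6=o, s+7=z.

enrkexoz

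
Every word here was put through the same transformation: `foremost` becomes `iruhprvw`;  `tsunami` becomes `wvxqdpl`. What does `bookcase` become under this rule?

Compare letters: f→i is +3, o→r is +3, r→u is +3 — a constant shift. It's a constant shift of +3 (ROT3).
Applying it to bookcase: b+3=e, o+3=r, o+3=r, k+3=n, c+3=f, a+3=d, s+3=v, e+3=h.

errnfdvh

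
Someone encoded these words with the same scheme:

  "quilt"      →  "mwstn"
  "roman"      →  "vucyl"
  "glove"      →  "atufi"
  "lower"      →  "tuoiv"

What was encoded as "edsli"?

spine

q(16)→m(12) and u(20)→w(22) fit y≡9x+24 (mod 26); the inverse of 9 mod 26 is 3. This is an affine cipher: with a=0,…,z=25, each position x becomes (9x+24) mod 26.
Undoing it on edsli: e(4)→3·(4−24)≡18=s; d(3)→3·(3−24)≡15=p; s(18)→3·(18−24)≡8=i; l(11)→3·(11−24)≡13=n; i(8)→3·(8−24)≡4=e (all mod 26).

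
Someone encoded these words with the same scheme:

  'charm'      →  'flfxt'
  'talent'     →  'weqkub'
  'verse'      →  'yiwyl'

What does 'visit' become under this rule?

ymxoa

Each letter shifts forward by (position + 3), i.e. 3, 4, 5, … — the shift grows by one for each successive letter.
For visit: v+3=y, i+4=m, s+5=x, i+6=o, t+7=a.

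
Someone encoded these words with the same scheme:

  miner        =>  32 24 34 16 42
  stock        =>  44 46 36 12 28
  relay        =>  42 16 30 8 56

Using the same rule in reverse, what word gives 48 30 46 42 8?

ultra

m(#13)→32 and i(#9)→24: differences scale by 2, so n = 2·pos + 6. With a=1..z=26, the number is 2·pos + 6.
Undoing it on 48 30 46 42 8: 48→(48−6)÷2=21=u, 30→(30−6)÷2=12=l, 46→(46−6)÷2=20=t, 42→(42−6)÷2=18=r, 8→(8−6)÷2=1=a.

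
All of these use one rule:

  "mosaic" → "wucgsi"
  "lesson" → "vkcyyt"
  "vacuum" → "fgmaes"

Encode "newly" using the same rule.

xkgri

Shifts by position in mosaic: pos 0: m→w (+10), pos 1: o→u (+6), pos 2: s→c (+10), pos 3: a→g (+6) — repeating every 2. The shifts repeat in a cycle of length 2: positions 0,1,… shift by +10, +6, then the pattern repeats.
On newly: n+10=x, e+6=k, w+10=g, l+6=r, y+10=i.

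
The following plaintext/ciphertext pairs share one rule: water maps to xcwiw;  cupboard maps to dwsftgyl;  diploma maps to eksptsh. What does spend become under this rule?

In water: w→x is +1, a→c is +2, t→w is +3, e→i is +4 — the shift increases by 1 each position. Each letter shifts forward by (position + 1), i.e. 1, 2, 3, … — the shift grows by one for each successive letter.
Applying it to spend: s+1=t, p+2=r, e+3=h, n+4=r, d+5=i.

trhri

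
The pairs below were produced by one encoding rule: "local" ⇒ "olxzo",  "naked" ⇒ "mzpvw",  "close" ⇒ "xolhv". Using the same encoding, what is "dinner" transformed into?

wrmmvi

Each pair mirrors across the alphabet (l↔o, o↔l, c↔x): positions sum to 25. This is the alphabet-reversal cipher (Atbash): a becomes z, b becomes y, etc.
On dinner: d↔w, i↔r, n↔m, n↔m, e↔v, r↔i.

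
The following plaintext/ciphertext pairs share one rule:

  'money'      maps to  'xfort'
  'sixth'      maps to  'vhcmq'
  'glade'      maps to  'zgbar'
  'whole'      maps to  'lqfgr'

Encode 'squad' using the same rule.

vndba

m(12)→x(23) and o(14)→f(5) fit y≡17x+1 (mod 26); the inverse of 17 mod 26 is 23. Each letter's alphabet position (a=0..z=25) is mapped through 17·x+1 mod 26 — an affine cipher.
For squad: s(18)→17·18+1≡21=v; q(16)→17·16+1≡13=n; u(20)→17·20+1≡3=d; a(0)→17·0+1≡1=b; d(3)→17·3+1≡0=a (all mod 26).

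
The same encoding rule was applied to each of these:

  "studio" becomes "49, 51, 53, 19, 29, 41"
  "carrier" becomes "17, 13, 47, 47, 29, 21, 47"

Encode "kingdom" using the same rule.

33, 29, 39, 25, 19, 41, 37

s(#19)→49 and t(#20)→51: differences scale by 2, so n = 2·pos + 11. The formula is n = 2×(alphabet index, a=1) + 11.
On kingdom: k=11→33, i=9→29, n=14→39, g=7→25, d=4→19, o=15→41, m=13→37.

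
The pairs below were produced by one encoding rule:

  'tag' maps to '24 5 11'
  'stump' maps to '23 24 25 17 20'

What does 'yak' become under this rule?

t is letter #20 and maps to 24: an offset of 4. Letters become their 1-based position plus 4 (so a→5, b→6, …).
Applying it to yak: y=25→29, a=1→5, k=11→15.

29 5 15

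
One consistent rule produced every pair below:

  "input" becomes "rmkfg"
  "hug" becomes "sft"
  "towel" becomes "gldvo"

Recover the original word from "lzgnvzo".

Each pair mirrors across the alphabet (i↔r, n↔m, p↔k): positions sum to 25. Each letter is replaced by its mirror in the alphabet: a↔z, b↔y, c↔x, and so on (the Atbash cipher).
Undoing it on lzgnvzo: l↔o, z↔a, g↔t, n↔m, v↔e, z↔a, o↔l.

oatmeal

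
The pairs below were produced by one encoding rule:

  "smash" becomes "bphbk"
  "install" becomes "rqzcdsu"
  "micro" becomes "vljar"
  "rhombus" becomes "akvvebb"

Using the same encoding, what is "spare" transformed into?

Shifts by position in smash: pos 0: s→b (+9), pos 1: m→p (+3), pos 2: a→h (+7), pos 3: s→b (+9), pos 4: h→k (+3) — repeating every 3. It's a Vigenère-style cipher with numeric key [9,3,7]: position i shifts by key[i mod 3].
On spare: s+9=b, p+3=s, a+7=h, r+9=a, e+3=h.

bshah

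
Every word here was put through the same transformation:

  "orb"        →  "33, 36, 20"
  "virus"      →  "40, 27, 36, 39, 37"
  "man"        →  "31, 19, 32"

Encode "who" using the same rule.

41, 26, 33

o is letter #15 and maps to 33: an offset of 18. Each letter is replaced by its alphabet position (a=1..z=26) + 18.
Applying it to who: w=23→41, h=8→26, o=15→33.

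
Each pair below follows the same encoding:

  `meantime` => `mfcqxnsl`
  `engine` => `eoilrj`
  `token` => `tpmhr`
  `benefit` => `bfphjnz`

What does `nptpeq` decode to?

normal

Letter i (0-indexed) is shifted by i+0, so successive shifts are 0, 1, 2, ….
Reversing it on nptpeq: n−0=n, p−1=o, t−2=r, p−3=m, e−4=a, q−5=l.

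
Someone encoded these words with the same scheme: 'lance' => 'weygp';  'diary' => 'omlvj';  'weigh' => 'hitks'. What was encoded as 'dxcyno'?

The shifts repeat in a cycle of length 2: positions 0,1,… shift by +11, +4, then the pattern repeats.
Undoing it on dxcyno: d−11=s, x−4=t, c−11=r, y−4=u, n−11=c, o−4=k.

struck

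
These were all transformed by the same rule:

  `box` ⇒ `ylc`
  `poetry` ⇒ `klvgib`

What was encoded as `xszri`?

Each pair mirrors across the alphabet (b↔y, o↔l, x↔c): positions sum to 25. Letters are reflected about the middle of the alphabet (position → 25−position): Atbash.
Undoing it on xszri: x↔c, s↔h, z↔a, r↔i, i↔r.

chair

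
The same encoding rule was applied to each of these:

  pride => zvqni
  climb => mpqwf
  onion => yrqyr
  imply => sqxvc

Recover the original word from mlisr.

chain

Shifts by position in pride: pos 0: p→z (+10), pos 1: r→v (+4), pos 2: i→q (+8), pos 3: d→n (+10), pos 4: e→i (+4) — repeating every 3. A repeating key of period 3 is used — shifts +10, +4, +8 over and over.
Decoding mlisr: m−10=c, l−4=h, i−8=a, s−10=i, r−4=n.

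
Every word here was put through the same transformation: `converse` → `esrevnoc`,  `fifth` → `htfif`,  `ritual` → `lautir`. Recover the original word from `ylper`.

The output letters match the input read backwards: converse reversed is esrevnoc. It's just the letters in reverse order.
Reversing it on ylper: then reverse → reply.

reply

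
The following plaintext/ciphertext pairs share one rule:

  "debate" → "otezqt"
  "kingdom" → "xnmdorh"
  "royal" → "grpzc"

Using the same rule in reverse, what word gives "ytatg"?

fever

Each letter's alphabet position (a=0..z=25) is mapped through 5·x+25 mod 26 — an affine cipher.
Decoding ytatg: y(24)→21·(24−25)≡5=f; t(19)→21·(19−25)≡4=e; a(0)→21·(0−25)≡21=v; t(19)→21·(19−25)≡4=e; g(6)→21·(6−25)≡17=r (all mod 26).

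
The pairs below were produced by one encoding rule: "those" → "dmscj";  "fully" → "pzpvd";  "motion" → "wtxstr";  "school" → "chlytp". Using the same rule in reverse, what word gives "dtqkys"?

It's a Vigenère-style cipher with numeric key [10,5,4]: position i shifts by key[i mod 3].
Decoding dtqkys: d−10=t, t−5=o, q−4=m, k−10=a, y−5=t, s−4=o.

tomato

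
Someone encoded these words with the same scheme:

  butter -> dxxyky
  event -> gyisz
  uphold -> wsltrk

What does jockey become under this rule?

Letter i (0-indexed) is shifted by i+2, so successive shifts are 2, 3, 4, ….
Applying it to jockey: j+2=l, o+3=r, c+4=g, k+5=p, e+6=k, y+7=f.

lrgpkf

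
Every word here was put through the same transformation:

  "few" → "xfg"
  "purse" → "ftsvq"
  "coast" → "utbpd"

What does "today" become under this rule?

zbepu

Read the word backwards and shift each letter +1.
Applying it to today: reverse → yadot; then shift: y+1=z, a+1=b, d+1=e, o+1=p, t+1=u.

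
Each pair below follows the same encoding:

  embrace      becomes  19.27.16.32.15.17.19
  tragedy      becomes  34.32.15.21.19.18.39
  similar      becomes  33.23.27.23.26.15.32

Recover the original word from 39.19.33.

e is letter #5 and maps to 19: an offset of 14. Each letter is replaced by its alphabet position (a=1..z=26) + 14.
Undoing it on 39.19.33: 39→(39−14)÷1=25=y, 19→(19−14)÷1=5=e, 33→(33−14)÷1=19=s.

yes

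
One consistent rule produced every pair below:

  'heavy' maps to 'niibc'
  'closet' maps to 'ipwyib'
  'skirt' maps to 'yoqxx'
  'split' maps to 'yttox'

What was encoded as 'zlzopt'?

Shifts by position in heavy: pos 0: h→n (+6), pos 1: e→i (+4), pos 2: a→i (+8), pos 3: v→b (+6), pos 4: y→c (+4) — repeating every 3. It's a Vigenère-style cipher with numeric key [6,4,8]: position i shifts by key[i mod 3].
Reversing it on zlzopt: z−6=t, l−4=h, z−8=r, o−6=i, p−4=l, t−8=l.

thrill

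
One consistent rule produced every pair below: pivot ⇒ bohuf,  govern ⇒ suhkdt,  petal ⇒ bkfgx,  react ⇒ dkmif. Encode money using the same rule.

yuzkk

Shifts by position in pivot: pos 0: p→b (+12), pos 1: i→o (+6), pos 2: v→h (+12), pos 3: o→u (+6) — repeating every 2. It's a Vigenère-style cipher with numeric key [12,6]: position i shifts by key[i mod 2].
On money: m+12=y, o+6=u, n+12=z, e+6=k, y+12=k.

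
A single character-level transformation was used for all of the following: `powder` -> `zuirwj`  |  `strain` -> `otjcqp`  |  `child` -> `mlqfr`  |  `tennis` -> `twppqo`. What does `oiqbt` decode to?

swift

p(15)→z(25) and o(14)→u(20) fit y≡5x+2 (mod 26); the inverse of 5 mod 26 is 21. This is an affine cipher: with a=0,…,z=25, each position x becomes (5x+2) mod 26.
Decoding oiqbt: o(14)→21·(14−2)≡18=s; i(8)→21·(8−2)≡22=w; q(16)→21·(16−2)≡8=i; b(1)→21·(1−2)≡5=f; t(19)→21·(19−2)≡19=t (all mod 26).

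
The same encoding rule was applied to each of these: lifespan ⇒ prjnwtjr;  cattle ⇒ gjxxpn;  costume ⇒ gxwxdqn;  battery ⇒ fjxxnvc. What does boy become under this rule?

fxc

The shift depends on letter class: consonant l→p is +4, but vowel i→r is +9. Two shifts are in play — +9 for a/e/i/o/u, +4 for every other letter.
Applying it to boy: b(cons)+4=f, o(vowel)+9=x, y(cons)+4=c.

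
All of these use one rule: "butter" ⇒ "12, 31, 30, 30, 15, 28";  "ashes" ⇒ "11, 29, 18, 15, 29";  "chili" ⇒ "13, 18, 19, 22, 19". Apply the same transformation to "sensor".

29, 15, 24, 29, 25, 28

b is letter #2 and maps to 12: an offset of 10. Letters become their 1-based position plus 10 (so a→11, b→12, …).
On sensor: s=19→29, e=5→15, n=14→24, s=19→29, o=15→25, r=18→28.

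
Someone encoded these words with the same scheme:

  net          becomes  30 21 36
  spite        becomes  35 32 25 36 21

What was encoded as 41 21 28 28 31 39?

yellow

Each letter is replaced by its alphabet position (a=1..z=26) + 16.
Reversing it on 41 21 28 28 31 39: 41→(41−16)÷1=25=y, 21→(21−16)÷1=5=e, 28→(28−16)÷1=12=l, 28→(28−16)÷1=12=l, 31→(31−16)÷1=15=o, 39→(39−16)÷1=23=w.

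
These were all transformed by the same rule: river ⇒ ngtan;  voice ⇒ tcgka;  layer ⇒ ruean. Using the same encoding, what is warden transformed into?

ounfah

r(17)→n(13) and i(8)→g(6) fit y≡21x+20 (mod 26); the inverse of 21 mod 26 is 5. This is an affine cipher: with a=0,…,z=25, each position x becomes (21x+20) mod 26.
On warden: w(22)→21·22+20≡14=o; a(0)→21·0+20≡20=u; r(17)→21·17+20≡13=n; d(3)→21·3+20≡5=f; e(4)→21·4+20≡0=a; n(13)→21·13+20≡7=h (all mod 26).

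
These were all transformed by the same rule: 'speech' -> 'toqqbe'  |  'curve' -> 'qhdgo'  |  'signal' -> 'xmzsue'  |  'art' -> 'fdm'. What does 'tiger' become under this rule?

The word is reversed, then every letter is shifted forward by 12.
On tiger: reverse → regit; then shift: r+12=d, e+12=q, g+12=s, i+12=u, t+12=f.

dqsuf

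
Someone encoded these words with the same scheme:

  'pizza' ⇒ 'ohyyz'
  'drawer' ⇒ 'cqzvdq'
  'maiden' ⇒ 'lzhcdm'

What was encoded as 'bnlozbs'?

Every letter moves 25 places later in the alphabet, wrapping around z→a.
Decoding bnlozbs: b−25=c, n−25=o, l−25=m, o−25=p, z−25=a, b−25=c, s−25=t.

compact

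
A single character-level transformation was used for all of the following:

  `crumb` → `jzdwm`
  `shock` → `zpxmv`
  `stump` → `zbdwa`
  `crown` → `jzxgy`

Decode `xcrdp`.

quite

In crumb: c→j is +7, r→z is +8, u→d is +9, m→w is +10 — the shift increases by 1 each position. The shift increases by 1 at each position, starting from +7: 7, 8, 9, ….
Reversing it on xcrdp: x−7=q, c−8=u, r−9=i, d−10=t, p−11=e.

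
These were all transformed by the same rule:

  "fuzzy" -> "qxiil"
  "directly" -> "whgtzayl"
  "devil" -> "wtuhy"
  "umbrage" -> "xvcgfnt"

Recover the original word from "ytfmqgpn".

Treating letters as 0–25, the rule is x ↦ 23x + 5 (mod 26).
Decoding ytfmqgpn: y(24)→17·(24−5)≡11=l; t(19)→17·(19−5)≡4=e; f(5)→17·(5−5)≡0=a; m(12)→17·(12−5)≡15=p; q(16)→17·(16−5)≡5=f; g(6)→17·(6−5)≡17=r; p(15)→17·(15−5)≡14=o; n(13)→17·(13−5)≡6=g (all mod 26).

leapfrog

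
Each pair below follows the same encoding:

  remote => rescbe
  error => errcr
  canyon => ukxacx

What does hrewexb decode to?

r(17)→r(17) and e(4)→e(4) fit y≡5x+10 (mod 26); the inverse of 5 mod 26 is 21. Treating letters as 0–25, the rule is x ↦ 5x + 10 (mod 26).
Reversing it on hrewexb: h(7)→21·(7−10)≡15=p; r(17)→21·(17−10)≡17=r; e(4)→21·(4−10)≡4=e; w(22)→21·(22−10)≡18=s; e(4)→21·(4−10)≡4=e; x(23)→21·(23−10)≡13=n; b(1)→21·(1−10)≡19=t (all mod 26).

present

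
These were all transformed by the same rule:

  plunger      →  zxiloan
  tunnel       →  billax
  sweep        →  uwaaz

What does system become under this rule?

ukubae

Each letter's alphabet position (a=0..z=25) is mapped through 7·x+24 mod 26 — an affine cipher.
For system: s(18)→7·18+24≡20=u; y(24)→7·24+24≡10=k; s(18)→7·18+24≡20=u; t(19)→7·19+24≡1=b; e(4)→7·4+24≡0=a; m(12)→7·12+24≡4=e (all mod 26).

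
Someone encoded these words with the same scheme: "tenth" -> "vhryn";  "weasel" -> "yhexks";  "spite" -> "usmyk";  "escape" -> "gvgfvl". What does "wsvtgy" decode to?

The shift increases by 1 at each position, starting from +2: 2, 3, 4, ….
Decoding wsvtgy: w−2=u, s−3=p, v−4=r, t−5=o, g−6=a, y−7=r.

uproar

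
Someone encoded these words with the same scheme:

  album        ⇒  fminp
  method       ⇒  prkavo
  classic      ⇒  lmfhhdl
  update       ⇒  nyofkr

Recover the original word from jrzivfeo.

keyboard

a(0)→f(5) and l(11)→m(12) fit y≡3x+5 (mod 26); the inverse of 3 mod 26 is 9. This is an affine cipher: with a=0,…,z=25, each position x becomes (3x+5) mod 26.
Reversing it on jrzivfeo: j(9)→9·(9−5)≡10=k; r(17)→9·(17−5)≡4=e; z(25)→9·(25−5)≡24=y; i(8)→9·(8−5)≡1=b; v(21)→9·(21−5)≡14=o; f(5)→9·(5−5)≡0=a; e(4)→9·(4−5)≡17=r; o(14)→9·(14−5)≡3=d (all mod 26).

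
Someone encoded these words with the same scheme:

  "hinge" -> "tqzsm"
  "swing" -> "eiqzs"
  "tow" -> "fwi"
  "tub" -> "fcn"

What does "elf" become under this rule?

The shift depends on letter class: consonant h→t is +12, but vowel i→q is +8. Two shifts are in play — +8 for a/e/i/o/u, +12 for every other letter.
Applying it to elf: e(vowel)+8=m, l(cons)+12=x, f(cons)+12=r.

mxr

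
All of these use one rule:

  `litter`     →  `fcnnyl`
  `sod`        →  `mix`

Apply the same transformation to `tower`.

Compare letters: l→f is +20, i→c is +20, t→n is +20 — a constant shift. This is a Caesar cipher with shift 20.
For tower: t+20=n, o+20=i, w+20=q, e+20=y, r+20=l.

niqyl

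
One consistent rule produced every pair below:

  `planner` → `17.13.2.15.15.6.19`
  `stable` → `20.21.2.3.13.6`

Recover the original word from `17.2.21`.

Each letter is replaced by its alphabet position (a=1..z=26) + 1.
Reversing it on 17.2.21: 17→(17−1)÷1=16=p, 2→(2−1)÷1=1=a, 21→(21−1)÷1=20=t.

pat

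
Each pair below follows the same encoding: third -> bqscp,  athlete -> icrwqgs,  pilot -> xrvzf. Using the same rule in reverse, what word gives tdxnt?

Letter i (0-indexed) is shifted by i+8, so successive shifts are 8, 9, 10, ….
Undoing it on tdxnt: t−8=l, d−9=u, x−10=n, n−11=c, t−12=h.

lunch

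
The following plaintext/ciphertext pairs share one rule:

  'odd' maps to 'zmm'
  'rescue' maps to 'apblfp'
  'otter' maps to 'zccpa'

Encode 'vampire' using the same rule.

The shift depends on letter class: consonant d→m is +9, but vowel o→z is +11. Vowels shift forward by 11 and consonants shift forward by 9.
On vampire: v(cons)+9=e, a(vowel)+11=l, m(cons)+9=v, p(cons)+9=y, i(vowel)+11=t, r(cons)+9=a, e(vowel)+11=p.

elvytap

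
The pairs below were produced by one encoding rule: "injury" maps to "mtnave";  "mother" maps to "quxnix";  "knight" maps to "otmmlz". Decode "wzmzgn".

Shifts by position in injury: pos 0: i→m (+4), pos 1: n→t (+6), pos 2: j→n (+4), pos 3: u→a (+6) — repeating every 2. The shifts repeat in a cycle of length 2: positions 0,1,… shift by +4, +6, then the pattern repeats.
Decoding wzmzgn: w−4=s, z−6=t, m−4=i, z−6=t, g−4=c, n−6=h.

stitch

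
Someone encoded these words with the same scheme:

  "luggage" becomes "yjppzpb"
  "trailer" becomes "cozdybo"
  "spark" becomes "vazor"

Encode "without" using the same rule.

Treating letters as 0–25, the rule is x ↦ 7x + 25 (mod 26).
Applying it to without: w(22)→7·22+25≡23=x; i(8)→7·8+25≡3=d; t(19)→7·19+25≡2=c; h(7)→7·7+25≡22=w; o(14)→7·14+25≡19=t; u(20)→7·20+25≡9=j; t(19)→7·19+25≡2=c (all mod 26).

xdcwtjc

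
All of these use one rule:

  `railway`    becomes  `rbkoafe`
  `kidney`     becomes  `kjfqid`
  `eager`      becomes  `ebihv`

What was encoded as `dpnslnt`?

dolphin

The shift increases by 1 at each position, starting from +0: 0, 1, 2, ….
Reversing it on dpnslnt: d−0=d, p−1=o, n−2=l, s−3=p, l−4=h, n−5=i, t−6=n.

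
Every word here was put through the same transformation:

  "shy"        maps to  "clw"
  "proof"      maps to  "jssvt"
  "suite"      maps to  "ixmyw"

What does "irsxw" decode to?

Read the word backwards and shift each letter +4.
Decoding irsxw: shift back: i−4=e, r−4=n, s−4=o, x−4=t, w−4=s → enots; then reverse → stone.

stone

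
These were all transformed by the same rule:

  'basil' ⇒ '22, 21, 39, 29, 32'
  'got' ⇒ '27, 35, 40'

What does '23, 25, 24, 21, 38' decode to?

cedar

b is letter #2 and maps to 22: an offset of 20. Each letter is replaced by its alphabet position (a=1..z=26) + 20.
Undoing it on 23, 25, 24, 21, 38: 23→(23−20)÷1=3=c, 25→(25−20)÷1=5=e, 24→(24−20)÷1=4=d, 21→(21−20)÷1=1=a, 38→(38−20)÷1=18=r.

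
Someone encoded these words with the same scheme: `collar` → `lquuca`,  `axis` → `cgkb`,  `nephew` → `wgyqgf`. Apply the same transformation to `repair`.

agycka

The shift depends on letter class: consonant c→l is +9, but vowel o→q is +2. Two shifts are in play — +2 for a/e/i/o/u, +9 for every other letter.
For repair: r(cons)+9=a, e(vowel)+2=g, p(cons)+9=y, a(vowel)+2=c, i(vowel)+2=k, r(cons)+9=a.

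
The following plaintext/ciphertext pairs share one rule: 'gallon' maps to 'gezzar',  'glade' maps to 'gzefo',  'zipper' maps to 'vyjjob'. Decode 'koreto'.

senate

g(6)→g(6) and a(0)→e(4) fit y≡9x+4 (mod 26); the inverse of 9 mod 26 is 3. Each letter's alphabet position (a=0..z=25) is mapped through 9·x+4 mod 26 — an affine cipher.
Reversing it on koreto: k(10)→3·(10−4)≡18=s; o(14)→3·(14−4)≡4=e; r(17)→3·(17−4)≡13=n; e(4)→3·(4−4)≡0=a; t(19)→3·(19−4)≡19=t; o(14)→3·(14−4)≡4=e (all mod 26).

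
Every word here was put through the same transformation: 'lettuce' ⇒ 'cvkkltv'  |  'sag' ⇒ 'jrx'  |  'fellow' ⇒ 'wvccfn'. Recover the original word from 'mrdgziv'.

Every letter moves 17 places later in the alphabet, wrapping around z→a.
Decoding mrdgziv: m−17=v, r−17=a, d−17=m, g−17=p, z−17=i, i−17=r, v−17=e.

vampire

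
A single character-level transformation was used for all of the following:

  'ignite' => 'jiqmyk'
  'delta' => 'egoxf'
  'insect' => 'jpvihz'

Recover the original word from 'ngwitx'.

In ignite: i→j is +1, g→i is +2, n→q is +3, i→m is +4 — the shift increases by 1 each position. Each letter shifts forward by (position + 1), i.e. 1, 2, 3, … — the shift grows by one for each successive letter.
Reversing it on ngwitx: n−1=m, g−2=e, w−3=t, i−4=e, t−5=o, x−6=r.

meteor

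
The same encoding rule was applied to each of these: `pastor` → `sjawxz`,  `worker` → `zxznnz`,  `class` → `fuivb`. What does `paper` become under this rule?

Shifts by position in pastor: pos 0: p→s (+3), pos 1: a→j (+9), pos 2: s→a (+8), pos 3: t→w (+3), pos 4: o→x (+9), pos 5: r→z (+8) — repeating every 3. A repeating key of period 3 is used — shifts +3, +9, +8 over and over.
Applying it to paper: p+3=s, a+9=j, p+8=x, e+3=h, r+9=a.

sjxha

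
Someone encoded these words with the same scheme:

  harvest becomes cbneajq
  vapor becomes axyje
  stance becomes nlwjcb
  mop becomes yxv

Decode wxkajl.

carbon

The output letters match the input read backwards, each shifted +9: harvest reversed is tsevrah. The word is reversed, then every letter is shifted forward by 9.
Decoding wxkajl: shift back: w−9=n, x−9=o, k−9=b, a−9=r, j−9=a, l−9=c → nobrac; then reverse → carbon.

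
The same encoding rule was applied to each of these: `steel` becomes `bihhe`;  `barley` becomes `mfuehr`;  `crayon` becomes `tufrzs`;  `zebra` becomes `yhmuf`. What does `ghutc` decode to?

Each letter's alphabet position (a=0..z=25) is mapped through 7·x+5 mod 26 — an affine cipher.
Decoding ghutc: g(6)→15·(6−5)≡15=p; h(7)→15·(7−5)≡4=e; u(20)→15·(20−5)≡17=r; t(19)→15·(19−5)≡2=c; c(2)→15·(2−5)≡7=h (all mod 26).

perch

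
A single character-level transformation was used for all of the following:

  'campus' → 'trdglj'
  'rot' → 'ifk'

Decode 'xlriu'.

Compare letters: c→t is +17, a→r is +17, m→d is +17 — a constant shift. Each letter is shifted forward by 17 in the alphabet (a Caesar shift of +17).
Undoing it on xlriu: x−17=g, l−17=u, r−17=a, i−17=r, u−17=d.

guard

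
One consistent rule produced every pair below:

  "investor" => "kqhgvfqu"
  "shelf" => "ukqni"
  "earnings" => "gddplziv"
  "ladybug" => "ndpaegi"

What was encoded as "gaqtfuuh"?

exercise

Shifts by position in investor: pos 0: i→k (+2), pos 1: n→q (+3), pos 2: v→h (+12), pos 3: e→g (+2), pos 4: s→v (+3), pos 5: t→f (+12) — repeating every 3. A repeating key of period 3 is used — shifts +2, +3, +12 over and over.
Reversing it on gaqtfuuh: g−2=e, a−3=x, q−12=e, t−2=r, f−3=c, u−12=i, u−2=s, h−3=e.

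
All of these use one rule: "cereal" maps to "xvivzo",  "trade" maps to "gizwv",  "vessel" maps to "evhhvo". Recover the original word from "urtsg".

Each letter is replaced by its mirror in the alphabet: a↔z, b↔y, c↔x, and so on (the Atbash cipher).
Decoding urtsg: u↔f, r↔i, t↔g, s↔h, g↔t.

fight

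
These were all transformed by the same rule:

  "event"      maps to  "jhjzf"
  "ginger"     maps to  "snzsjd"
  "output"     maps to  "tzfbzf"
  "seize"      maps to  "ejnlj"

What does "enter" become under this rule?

jzfjd

The shift depends on letter class: consonant v→h is +12, but vowel e→j is +5. The rule splits by letter class: vowels +5, consonants +12.
On enter: e(vowel)+5=j, n(cons)+12=z, t(cons)+12=f, e(vowel)+5=j, r(cons)+12=d.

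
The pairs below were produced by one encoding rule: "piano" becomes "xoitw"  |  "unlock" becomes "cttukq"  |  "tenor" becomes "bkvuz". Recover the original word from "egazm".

waste

A repeating key of period 2 is used — shifts +8, +6 over and over.
Reversing it on egazm: e−8=w, g−6=a, a−8=s, z−6=t, m−8=e.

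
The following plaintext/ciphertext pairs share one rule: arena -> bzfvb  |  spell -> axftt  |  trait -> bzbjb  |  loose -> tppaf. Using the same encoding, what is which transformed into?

Two shifts are in play — +1 for a/e/i/o/u, +8 for every other letter.
Applying it to which: w(cons)+8=e, h(cons)+8=p, i(vowel)+1=j, c(cons)+8=k, h(cons)+8=p.

epjkp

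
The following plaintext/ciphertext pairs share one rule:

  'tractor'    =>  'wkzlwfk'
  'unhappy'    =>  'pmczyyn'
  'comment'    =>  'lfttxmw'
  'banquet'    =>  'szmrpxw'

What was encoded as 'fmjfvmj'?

t(19)→w(22) and r(17)→k(10) fit y≡19x+25 (mod 26); the inverse of 19 mod 26 is 11. Treating letters as 0–25, the rule is x ↦ 19x + 25 (mod 26).
Undoing it on fmjfvmj: f(5)→11·(5−25)≡14=o; m(12)→11·(12−25)≡13=n; j(9)→11·(9−25)≡6=g; f(5)→11·(5−25)≡14=o; v(21)→11·(21−25)≡8=i; m(12)→11·(12−25)≡13=n; j(9)→11·(9−25)≡6=g (all mod 26).

ongoing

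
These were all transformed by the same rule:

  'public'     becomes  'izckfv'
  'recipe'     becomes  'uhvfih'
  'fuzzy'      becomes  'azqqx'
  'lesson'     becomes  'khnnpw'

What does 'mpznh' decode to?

p(15)→i(8) and u(20)→z(25) fit y≡19x+9 (mod 26); the inverse of 19 mod 26 is 11. Treating letters as 0–25, the rule is x ↦ 19x + 9 (mod 26).
Reversing it on mpznh: m(12)→11·(12−9)≡7=h; p(15)→11·(15−9)≡14=o; z(25)→11·(25−9)≡20=u; n(13)→11·(13−9)≡18=s; h(7)→11·(7−9)≡4=e (all mod 26).

house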